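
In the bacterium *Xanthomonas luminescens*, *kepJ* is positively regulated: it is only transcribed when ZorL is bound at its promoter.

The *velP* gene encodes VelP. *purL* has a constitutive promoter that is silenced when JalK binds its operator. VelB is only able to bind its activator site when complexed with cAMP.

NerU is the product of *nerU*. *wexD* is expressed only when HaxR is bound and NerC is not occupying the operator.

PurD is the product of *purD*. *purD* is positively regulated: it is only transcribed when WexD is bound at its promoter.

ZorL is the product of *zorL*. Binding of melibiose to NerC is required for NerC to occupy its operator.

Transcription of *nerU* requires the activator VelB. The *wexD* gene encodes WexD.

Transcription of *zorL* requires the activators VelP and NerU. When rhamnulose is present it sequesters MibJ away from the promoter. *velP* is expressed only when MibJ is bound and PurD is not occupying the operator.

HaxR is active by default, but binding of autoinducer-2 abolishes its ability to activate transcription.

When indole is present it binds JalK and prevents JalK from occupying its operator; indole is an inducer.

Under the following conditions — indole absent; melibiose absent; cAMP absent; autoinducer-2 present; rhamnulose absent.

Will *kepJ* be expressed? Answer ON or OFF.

Autoinducer-2 is present, so HaxR is inactive.
Melibiose is absent, so NerC is inactive.
Required activator HaxR is absent, so *wexD* is not transcribed.
So WexD is not produced.
Required activator WexD is absent, so *purD* is not transcribed.
So PurD is not produced.
Rhamnulose is absent, so MibJ is active.
No repressor is bound and MibJ is active, so *velP* is transcribed.
So VelP is produced and active.
cAMP is absent, so VelB is inactive.
Required activator VelB is absent, so *nerU* is not transcribed.
So NerU is not produced.
Required activator NerU is absent, so *zorL* is not transcribed.
So ZorL is not produced.
Required activator ZorL is absent, so *kepJ* is not transcribed.

OFF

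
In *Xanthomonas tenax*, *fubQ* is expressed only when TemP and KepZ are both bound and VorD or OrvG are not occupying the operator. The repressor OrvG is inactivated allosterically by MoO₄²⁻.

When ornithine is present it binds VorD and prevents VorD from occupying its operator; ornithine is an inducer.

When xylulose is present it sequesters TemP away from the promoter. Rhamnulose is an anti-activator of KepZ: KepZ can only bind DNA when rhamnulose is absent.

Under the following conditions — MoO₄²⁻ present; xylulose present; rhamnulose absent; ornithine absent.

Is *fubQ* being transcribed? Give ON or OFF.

OFF

Ornithine is absent, so VorD is active.
Xylulose is present, so TemP is inactive.
MoO₄²⁻ is present, so OrvG is inactive.
Rhamnulose is absent, so KepZ is active.
With repressor VorD bound, *fubQ* is not transcribed.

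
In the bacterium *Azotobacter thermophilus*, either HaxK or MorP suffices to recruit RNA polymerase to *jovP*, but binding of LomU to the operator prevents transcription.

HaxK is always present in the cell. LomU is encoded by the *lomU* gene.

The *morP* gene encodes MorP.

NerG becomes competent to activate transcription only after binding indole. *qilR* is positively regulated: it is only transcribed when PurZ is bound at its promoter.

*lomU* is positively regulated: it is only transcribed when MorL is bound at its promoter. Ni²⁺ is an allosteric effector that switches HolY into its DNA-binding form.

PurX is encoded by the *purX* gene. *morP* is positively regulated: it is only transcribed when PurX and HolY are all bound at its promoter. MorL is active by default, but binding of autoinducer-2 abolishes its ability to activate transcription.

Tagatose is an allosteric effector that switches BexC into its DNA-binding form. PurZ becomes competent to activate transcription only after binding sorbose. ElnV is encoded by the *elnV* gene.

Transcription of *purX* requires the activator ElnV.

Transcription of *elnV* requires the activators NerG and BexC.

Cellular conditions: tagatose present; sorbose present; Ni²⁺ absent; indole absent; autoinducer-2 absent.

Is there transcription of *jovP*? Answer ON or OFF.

OFF

HaxK is produced constitutively and is active.
Indole is absent, so NerG is inactive.
Tagatose is present, so BexC is active.
Required activator NerG is absent, so *elnV* is not transcribed.
So ElnV is not produced.
Required activator ElnV is absent, so *purX* is not transcribed.
So PurX is not produced.
Ni²⁺ is absent, so HolY is inactive.
Required activator PurX is absent, so *morP* is not transcribed.
So MorP is not produced.
Autoinducer-2 is absent, so MorL is active.
No repressor is bound and MorL is active, so *lomU* is transcribed.
So LomU is produced and active.
With repressor LomU bound, *jovP* is not transcribed.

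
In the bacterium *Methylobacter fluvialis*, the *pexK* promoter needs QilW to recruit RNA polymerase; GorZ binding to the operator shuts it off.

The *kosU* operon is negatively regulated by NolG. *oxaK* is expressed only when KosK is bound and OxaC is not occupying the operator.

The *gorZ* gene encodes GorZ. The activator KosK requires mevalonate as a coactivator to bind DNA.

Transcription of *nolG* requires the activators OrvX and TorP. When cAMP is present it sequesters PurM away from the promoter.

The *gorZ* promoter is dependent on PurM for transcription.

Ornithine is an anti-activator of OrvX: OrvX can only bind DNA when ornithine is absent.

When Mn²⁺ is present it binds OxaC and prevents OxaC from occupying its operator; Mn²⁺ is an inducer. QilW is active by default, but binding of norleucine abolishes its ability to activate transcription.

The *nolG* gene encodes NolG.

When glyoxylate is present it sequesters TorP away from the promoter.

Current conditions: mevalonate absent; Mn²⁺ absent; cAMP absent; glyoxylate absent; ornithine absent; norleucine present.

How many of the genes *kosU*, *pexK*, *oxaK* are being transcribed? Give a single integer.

0

Ornithine is absent, so OrvX is active.
Glyoxylate is absent, so TorP is active.
No repressor is bound and OrvX and TorP are active, so *nolG* is transcribed.
So NolG is produced and active.
With repressor NolG bound, *kosU* is not transcribed.
→ *kosU* is OFF.
Norleucine is present, so QilW is inactive.
cAMP is absent, so PurM is active.
No repressor is bound and PurM is active, so *gorZ* is transcribed.
So GorZ is produced and active.
With repressor GorZ bound, *pexK* is not transcribed.
→ *pexK* is OFF.
Mn²⁺ is absent, so OxaC is active.
Mevalonate is absent, so KosK is inactive.
With repressor OxaC bound, *oxaK* is not transcribed.
→ *oxaK* is OFF.
0 of the 3 genes are transcribed.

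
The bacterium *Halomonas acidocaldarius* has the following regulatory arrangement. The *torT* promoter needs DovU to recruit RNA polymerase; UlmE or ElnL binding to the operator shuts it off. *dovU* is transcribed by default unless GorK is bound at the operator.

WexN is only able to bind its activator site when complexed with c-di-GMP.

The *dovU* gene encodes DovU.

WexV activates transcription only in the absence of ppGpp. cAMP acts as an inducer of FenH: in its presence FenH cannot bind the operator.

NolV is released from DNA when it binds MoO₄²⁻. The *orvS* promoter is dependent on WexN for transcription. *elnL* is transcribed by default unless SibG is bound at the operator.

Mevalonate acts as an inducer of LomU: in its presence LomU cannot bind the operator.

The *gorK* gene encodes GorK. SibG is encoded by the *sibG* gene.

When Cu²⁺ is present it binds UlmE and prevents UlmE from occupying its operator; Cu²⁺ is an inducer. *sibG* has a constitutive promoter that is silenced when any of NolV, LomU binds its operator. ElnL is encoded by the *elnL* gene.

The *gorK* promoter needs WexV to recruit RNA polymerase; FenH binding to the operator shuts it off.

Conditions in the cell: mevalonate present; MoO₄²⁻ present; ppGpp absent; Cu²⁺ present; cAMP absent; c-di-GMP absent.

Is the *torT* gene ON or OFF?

Cu²⁺ is present, so UlmE is inactive.
cAMP is absent, so FenH is active.
ppGpp is absent, so WexV is active.
With repressor FenH bound, *gorK* is not transcribed.
So GorK is not produced.
With no repressor bound, *dovU* is transcribed.
So DovU is produced and active.
MoO₄²⁻ is present, so NolV is inactive.
Mevalonate is present, so LomU is inactive.
With no repressor bound, *sibG* is transcribed.
So SibG is produced and active.
With repressor SibG bound, *elnL* is not transcribed.
So ElnL is not produced.
No repressor is bound and DovU is active, so *torT* is transcribed.

ON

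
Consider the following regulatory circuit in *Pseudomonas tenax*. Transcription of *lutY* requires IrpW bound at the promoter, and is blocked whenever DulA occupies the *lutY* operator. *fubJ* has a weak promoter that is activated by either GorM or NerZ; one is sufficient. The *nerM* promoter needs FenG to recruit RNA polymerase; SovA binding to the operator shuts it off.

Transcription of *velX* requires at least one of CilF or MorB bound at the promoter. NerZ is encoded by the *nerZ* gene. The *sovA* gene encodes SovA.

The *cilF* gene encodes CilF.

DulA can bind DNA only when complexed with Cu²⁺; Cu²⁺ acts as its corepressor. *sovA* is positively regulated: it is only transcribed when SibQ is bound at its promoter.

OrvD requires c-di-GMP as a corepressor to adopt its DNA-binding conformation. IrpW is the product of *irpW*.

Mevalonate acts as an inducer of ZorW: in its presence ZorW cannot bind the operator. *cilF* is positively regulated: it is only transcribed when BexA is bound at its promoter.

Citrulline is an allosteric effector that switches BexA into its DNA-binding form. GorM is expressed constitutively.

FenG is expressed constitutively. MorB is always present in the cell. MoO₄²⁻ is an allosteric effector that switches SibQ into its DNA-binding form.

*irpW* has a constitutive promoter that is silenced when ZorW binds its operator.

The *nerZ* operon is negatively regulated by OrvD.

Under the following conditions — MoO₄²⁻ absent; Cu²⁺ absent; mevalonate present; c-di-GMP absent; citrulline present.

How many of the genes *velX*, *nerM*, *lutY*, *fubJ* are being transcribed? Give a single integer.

Citrulline is present, so BexA is active.
No repressor is bound and BexA is active, so *cilF* is transcribed.
So CilF is produced and active.
MorB is produced constitutively and is active.
Activator CilF is present, so *velX* is transcribed.
→ *velX* is ON.
FenG is produced constitutively and is active.
MoO₄²⁻ is absent, so SibQ is inactive.
Required activator SibQ is absent, so *sovA* is not transcribed.
So SovA is not produced.
No repressor is bound and FenG is active, so *nerM* is transcribed.
→ *nerM* is ON.
Cu²⁺ is absent, so DulA is inactive.
Mevalonate is present, so ZorW is inactive.
With no repressor bound, *irpW* is transcribed.
So IrpW is produced and active.
No repressor is bound and IrpW is active, so *lutY* is transcribed.
→ *lutY* is ON.
GorM is produced constitutively and is active.
c-di-GMP is absent, so OrvD is inactive.
With no repressor bound, *nerZ* is transcribed.
So NerZ is produced and active.
Activator GorM is present, so *fubJ* is transcribed.
→ *fubJ* is ON.
4 of the 4 genes are transcribed.

4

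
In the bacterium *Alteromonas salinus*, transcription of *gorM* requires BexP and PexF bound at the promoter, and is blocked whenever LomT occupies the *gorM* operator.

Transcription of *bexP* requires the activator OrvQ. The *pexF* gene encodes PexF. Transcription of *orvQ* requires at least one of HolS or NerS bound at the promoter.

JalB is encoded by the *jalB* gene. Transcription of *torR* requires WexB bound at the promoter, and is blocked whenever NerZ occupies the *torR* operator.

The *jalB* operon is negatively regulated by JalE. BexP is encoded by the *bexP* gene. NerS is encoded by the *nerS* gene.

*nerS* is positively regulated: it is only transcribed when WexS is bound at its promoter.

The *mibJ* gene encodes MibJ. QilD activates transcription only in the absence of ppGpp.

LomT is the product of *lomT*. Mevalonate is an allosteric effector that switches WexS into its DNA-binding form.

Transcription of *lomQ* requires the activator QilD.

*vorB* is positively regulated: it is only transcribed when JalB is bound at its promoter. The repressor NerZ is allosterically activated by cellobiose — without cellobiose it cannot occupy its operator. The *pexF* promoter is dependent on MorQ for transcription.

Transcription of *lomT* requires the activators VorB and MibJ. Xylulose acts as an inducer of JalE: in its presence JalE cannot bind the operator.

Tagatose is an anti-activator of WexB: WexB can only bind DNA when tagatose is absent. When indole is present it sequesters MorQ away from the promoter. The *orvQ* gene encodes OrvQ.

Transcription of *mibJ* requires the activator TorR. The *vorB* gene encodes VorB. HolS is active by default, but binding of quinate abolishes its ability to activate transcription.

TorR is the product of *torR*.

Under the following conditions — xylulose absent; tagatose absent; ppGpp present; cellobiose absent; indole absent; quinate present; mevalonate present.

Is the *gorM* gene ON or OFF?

Quinate is present, so HolS is inactive.
Mevalonate is present, so WexS is active.
No repressor is bound and WexS is active, so *nerS* is transcribed.
So NerS is produced and active.
Activator NerS is present, so *orvQ* is transcribed.
So OrvQ is produced and active.
No repressor is bound and OrvQ is active, so *bexP* is transcribed.
So BexP is produced and active.
Xylulose is absent, so JalE is active.
With repressor JalE bound, *jalB* is not transcribed.
So JalB is not produced.
Required activator JalB is absent, so *vorB* is not transcribed.
So VorB is not produced.
Cellobiose is absent, so NerZ is inactive.
Tagatose is absent, so WexB is active.
No repressor is bound and WexB is active, so *torR* is transcribed.
So TorR is produced and active.
No repressor is bound and TorR is active, so *mibJ* is transcribed.
So MibJ is produced and active.
Required activator VorB is absent, so *lomT* is not transcribed.
So LomT is not produced.
Indole is absent, so MorQ is active.
No repressor is bound and MorQ is active, so *pexF* is transcribed.
So PexF is produced and active.
No repressor is bound and BexP and PexF are active, so *gorM* is transcribed.

ON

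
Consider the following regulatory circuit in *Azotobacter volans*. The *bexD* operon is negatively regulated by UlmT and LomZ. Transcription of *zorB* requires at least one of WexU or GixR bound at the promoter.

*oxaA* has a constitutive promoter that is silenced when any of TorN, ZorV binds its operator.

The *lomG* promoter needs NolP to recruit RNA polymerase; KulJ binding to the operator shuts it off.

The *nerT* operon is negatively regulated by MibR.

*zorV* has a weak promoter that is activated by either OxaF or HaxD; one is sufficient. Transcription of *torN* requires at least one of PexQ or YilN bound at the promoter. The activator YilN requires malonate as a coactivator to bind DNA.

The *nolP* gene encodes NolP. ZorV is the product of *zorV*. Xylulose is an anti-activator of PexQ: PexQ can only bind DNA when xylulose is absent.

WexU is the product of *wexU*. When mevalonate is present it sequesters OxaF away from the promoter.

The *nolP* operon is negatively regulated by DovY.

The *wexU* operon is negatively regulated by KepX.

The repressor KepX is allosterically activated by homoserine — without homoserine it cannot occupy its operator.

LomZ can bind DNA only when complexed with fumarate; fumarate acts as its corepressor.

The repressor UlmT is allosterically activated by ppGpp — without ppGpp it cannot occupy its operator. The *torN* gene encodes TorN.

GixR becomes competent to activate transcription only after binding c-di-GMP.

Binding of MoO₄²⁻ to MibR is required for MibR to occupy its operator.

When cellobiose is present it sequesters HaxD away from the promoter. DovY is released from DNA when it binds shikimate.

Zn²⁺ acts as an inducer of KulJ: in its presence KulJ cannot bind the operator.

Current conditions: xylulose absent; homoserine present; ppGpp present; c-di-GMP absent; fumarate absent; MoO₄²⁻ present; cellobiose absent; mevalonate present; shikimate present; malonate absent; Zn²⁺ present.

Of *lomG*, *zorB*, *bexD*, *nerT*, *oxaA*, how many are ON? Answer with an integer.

Shikimate is present, so DovY is inactive.
With no repressor bound, *nolP* is transcribed.
So NolP is produced and active.
Zn²⁺ is present, so KulJ is inactive.
No repressor is bound and NolP is active, so *lomG* is transcribed.
→ *lomG* is ON.
Homoserine is present, so KepX is active.
With repressor KepX bound, *wexU* is not transcribed.
So WexU is not produced.
c-di-GMP is absent, so GixR is inactive.
No activator is available at the *zorB* promoter, so *zorB* is not transcribed.
→ *zorB* is OFF.
ppGpp is present, so UlmT is active.
Fumarate is absent, so LomZ is inactive.
With repressor UlmT bound, *bexD* is not transcribed.
→ *bexD* is OFF.
MoO₄²⁻ is present, so MibR is active.
With repressor MibR bound, *nerT* is not transcribed.
→ *nerT* is OFF.
Xylulose is absent, so PexQ is active.
Malonate is absent, so YilN is inactive.
Activator PexQ is present, so *torN* is transcribed.
So TorN is produced and active.
Mevalonate is present, so OxaF is inactive.
Cellobiose is absent, so HaxD is active.
Activator HaxD is present, so *zorV* is transcribed.
So ZorV is produced and active.
With repressor TorN bound, *oxaA* is not transcribed.
→ *oxaA* is OFF.
1 of the 5 genes is transcribed.

1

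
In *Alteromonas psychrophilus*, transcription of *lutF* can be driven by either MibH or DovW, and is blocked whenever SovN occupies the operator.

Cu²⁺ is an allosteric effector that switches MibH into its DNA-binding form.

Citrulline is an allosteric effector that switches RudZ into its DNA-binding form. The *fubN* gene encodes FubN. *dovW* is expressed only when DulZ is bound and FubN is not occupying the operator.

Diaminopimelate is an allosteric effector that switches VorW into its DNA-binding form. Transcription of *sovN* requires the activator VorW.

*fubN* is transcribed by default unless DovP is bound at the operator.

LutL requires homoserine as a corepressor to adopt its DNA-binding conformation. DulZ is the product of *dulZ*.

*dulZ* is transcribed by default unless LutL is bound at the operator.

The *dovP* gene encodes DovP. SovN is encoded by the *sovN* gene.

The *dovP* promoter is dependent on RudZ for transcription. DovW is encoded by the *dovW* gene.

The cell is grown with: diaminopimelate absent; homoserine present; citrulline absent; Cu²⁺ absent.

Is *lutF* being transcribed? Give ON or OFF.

Cu²⁺ is absent, so MibH is inactive.
Citrulline is absent, so RudZ is inactive.
Required activator RudZ is absent, so *dovP* is not transcribed.
So DovP is not produced.
With no repressor bound, *fubN* is transcribed.
So FubN is produced and active.
Homoserine is present, so LutL is active.
With repressor LutL bound, *dulZ* is not transcribed.
So DulZ is not produced.
With repressor FubN bound, *dovW* is not transcribed.
So DovW is not produced.
Diaminopimelate is absent, so VorW is inactive.
Required activator VorW is absent, so *sovN* is not transcribed.
So SovN is not produced.
No activator is available at the *lutF* promoter, so *lutF* is not transcribed.

OFF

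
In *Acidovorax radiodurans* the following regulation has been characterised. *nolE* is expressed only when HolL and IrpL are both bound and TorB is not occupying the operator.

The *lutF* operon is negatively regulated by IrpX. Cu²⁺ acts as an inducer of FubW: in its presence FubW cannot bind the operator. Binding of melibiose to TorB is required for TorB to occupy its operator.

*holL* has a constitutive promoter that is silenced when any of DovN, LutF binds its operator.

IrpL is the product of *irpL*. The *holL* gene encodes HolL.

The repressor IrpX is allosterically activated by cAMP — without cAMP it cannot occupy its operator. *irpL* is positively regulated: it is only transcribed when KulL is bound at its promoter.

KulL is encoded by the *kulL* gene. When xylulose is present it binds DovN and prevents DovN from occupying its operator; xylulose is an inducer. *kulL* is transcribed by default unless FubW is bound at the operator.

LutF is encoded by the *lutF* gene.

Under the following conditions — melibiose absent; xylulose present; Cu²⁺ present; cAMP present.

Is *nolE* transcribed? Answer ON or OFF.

ON

Melibiose is absent, so TorB is inactive.
Xylulose is present, so DovN is inactive.
cAMP is present, so IrpX is active.
With repressor IrpX bound, *lutF* is not transcribed.
So LutF is not produced.
With no repressor bound, *holL* is transcribed.
So HolL is produced and active.
Cu²⁺ is present, so FubW is inactive.
With no repressor bound, *kulL* is transcribed.
So KulL is produced and active.
No repressor is bound and KulL is active, so *irpL* is transcribed.
So IrpL is produced and active.
No repressor is bound and HolL and IrpL are active, so *nolE* is transcribed.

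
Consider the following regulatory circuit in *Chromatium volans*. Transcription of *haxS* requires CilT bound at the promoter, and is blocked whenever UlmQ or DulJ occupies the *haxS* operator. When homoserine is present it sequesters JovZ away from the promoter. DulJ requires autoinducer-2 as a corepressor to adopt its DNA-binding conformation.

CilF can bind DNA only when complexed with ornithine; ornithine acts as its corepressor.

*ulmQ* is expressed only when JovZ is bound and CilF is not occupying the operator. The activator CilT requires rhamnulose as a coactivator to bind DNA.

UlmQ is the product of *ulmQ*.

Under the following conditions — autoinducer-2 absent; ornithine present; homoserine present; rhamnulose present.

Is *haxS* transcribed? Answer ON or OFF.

ON

Ornithine is present, so CilF is active.
Homoserine is present, so JovZ is inactive.
With repressor CilF bound, *ulmQ* is not transcribed.
So UlmQ is not produced.
Rhamnulose is present, so CilT is active.
Autoinducer-2 is absent, so DulJ is inactive.
No repressor is bound and CilT is active, so *haxS* is transcribed.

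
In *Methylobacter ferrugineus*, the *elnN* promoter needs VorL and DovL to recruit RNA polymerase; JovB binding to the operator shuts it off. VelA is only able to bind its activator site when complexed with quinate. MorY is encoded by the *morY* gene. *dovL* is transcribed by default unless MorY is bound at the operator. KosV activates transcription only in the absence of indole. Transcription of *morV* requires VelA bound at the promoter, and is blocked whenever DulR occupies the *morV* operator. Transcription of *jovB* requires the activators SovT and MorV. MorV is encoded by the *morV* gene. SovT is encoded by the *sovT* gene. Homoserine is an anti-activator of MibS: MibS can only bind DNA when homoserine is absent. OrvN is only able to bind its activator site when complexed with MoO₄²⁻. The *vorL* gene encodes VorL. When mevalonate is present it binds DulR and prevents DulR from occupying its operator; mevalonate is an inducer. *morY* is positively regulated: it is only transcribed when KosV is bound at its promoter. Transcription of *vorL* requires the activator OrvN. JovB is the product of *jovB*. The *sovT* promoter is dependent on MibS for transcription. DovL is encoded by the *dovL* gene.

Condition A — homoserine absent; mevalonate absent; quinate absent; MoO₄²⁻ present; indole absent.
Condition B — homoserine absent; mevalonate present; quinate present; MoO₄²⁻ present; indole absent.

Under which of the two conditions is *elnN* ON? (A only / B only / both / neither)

Condition A:
Homoserine is absent, so MibS is active.
No repressor is bound and MibS is active, so *sovT* is transcribed.
So SovT is produced and active.
Mevalonate is absent, so DulR is active.
Quinate is absent, so VelA is inactive.
With repressor DulR bound, *morV* is not transcribed.
So MorV is not produced.
Required activator MorV is absent, so *jovB* is not transcribed.
So JovB is not produced.
MoO₄²⁻ is present, so OrvN is active.
No repressor is bound and OrvN is active, so *vorL* is transcribed.
So VorL is produced and active.
Indole is absent, so KosV is active.
No repressor is bound and KosV is active, so *morY* is transcribed.
So MorY is produced and active.
With repressor MorY bound, *dovL* is not transcribed.
So DovL is not produced.
Required activator DovL is absent, so *elnN* is not transcribed.
→ *elnN* is OFF in A.
Condition B:
Homoserine is absent, so MibS is active.
No repressor is bound and MibS is active, so *sovT* is transcribed.
So SovT is produced and active.
Mevalonate is present, so DulR is inactive.
Quinate is present, so VelA is active.
No repressor is bound and VelA is active, so *morV* is transcribed.
So MorV is produced and active.
No repressor is bound and SovT and MorV are active, so *jovB* is transcribed.
So JovB is produced and active.
MoO₄²⁻ is present, so OrvN is active.
No repressor is bound and OrvN is active, so *vorL* is transcribed.
So VorL is produced and active.
Indole is absent, so KosV is active.
No repressor is bound and KosV is active, so *morY* is transcribed.
So MorY is produced and active.
With repressor MorY bound, *dovL* is not transcribed.
So DovL is not produced.
With repressor JovB bound, *elnN* is not transcribed.
→ *elnN* is OFF in B.

neither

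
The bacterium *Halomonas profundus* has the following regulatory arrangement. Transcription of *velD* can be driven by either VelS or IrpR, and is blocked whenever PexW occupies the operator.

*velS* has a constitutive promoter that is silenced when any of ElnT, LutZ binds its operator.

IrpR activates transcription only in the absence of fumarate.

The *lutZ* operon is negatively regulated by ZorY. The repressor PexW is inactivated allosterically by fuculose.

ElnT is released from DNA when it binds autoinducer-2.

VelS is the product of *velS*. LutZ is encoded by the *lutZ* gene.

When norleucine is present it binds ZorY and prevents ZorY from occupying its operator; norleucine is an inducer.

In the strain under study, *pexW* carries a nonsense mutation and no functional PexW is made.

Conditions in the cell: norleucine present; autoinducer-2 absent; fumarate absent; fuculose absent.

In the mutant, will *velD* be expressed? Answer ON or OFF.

ON

Autoinducer-2 is absent, so ElnT is active.
Norleucine is present, so ZorY is inactive.
With no repressor bound, *lutZ* is transcribed.
So LutZ is produced and active.
With repressor ElnT bound, *velS* is not transcribed.
So VelS is not produced.
Fumarate is absent, so IrpR is active.
PexW is non-functional in this strain, so it has no effect.
Activator IrpR is present, so *velD* is transcribed.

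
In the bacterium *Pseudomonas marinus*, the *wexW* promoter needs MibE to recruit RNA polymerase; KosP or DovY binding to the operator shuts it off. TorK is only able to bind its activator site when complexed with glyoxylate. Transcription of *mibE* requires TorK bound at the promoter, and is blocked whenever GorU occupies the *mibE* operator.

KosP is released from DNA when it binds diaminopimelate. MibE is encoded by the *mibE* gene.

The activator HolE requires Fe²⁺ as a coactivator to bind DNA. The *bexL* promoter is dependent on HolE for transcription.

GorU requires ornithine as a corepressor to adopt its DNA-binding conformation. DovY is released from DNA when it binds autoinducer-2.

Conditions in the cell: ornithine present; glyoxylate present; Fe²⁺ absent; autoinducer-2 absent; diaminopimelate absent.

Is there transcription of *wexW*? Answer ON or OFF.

Diaminopimelate is absent, so KosP is active.
Glyoxylate is present, so TorK is active.
Ornithine is present, so GorU is active.
With repressor GorU bound, *mibE* is not transcribed.
So MibE is not produced.
Autoinducer-2 is absent, so DovY is active.
With repressor KosP bound, *wexW* is not transcribed.

OFF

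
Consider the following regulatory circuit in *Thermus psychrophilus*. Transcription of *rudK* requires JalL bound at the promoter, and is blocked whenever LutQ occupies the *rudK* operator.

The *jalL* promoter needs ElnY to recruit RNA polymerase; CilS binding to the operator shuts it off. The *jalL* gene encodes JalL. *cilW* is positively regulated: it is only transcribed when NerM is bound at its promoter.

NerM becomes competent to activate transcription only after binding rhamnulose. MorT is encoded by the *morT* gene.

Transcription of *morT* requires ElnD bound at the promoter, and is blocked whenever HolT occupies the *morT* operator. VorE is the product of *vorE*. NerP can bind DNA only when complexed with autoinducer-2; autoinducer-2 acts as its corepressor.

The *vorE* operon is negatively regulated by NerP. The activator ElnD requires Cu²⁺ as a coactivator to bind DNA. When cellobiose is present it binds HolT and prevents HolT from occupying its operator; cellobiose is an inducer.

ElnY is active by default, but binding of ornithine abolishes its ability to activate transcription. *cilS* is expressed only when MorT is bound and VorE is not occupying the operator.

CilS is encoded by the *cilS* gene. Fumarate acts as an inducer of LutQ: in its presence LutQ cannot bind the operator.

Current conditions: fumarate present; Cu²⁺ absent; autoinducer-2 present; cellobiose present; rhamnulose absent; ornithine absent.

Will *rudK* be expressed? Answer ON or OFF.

Fumarate is present, so LutQ is inactive.
Autoinducer-2 is present, so NerP is active.
With repressor NerP bound, *vorE* is not transcribed.
So VorE is not produced.
Cellobiose is present, so HolT is inactive.
Cu²⁺ is absent, so ElnD is inactive.
Required activator ElnD is absent, so *morT* is not transcribed.
So MorT is not produced.
Required activator MorT is absent, so *cilS* is not transcribed.
So CilS is not produced.
Ornithine is absent, so ElnY is active.
No repressor is bound and ElnY is active, so *jalL* is transcribed.
So JalL is produced and active.
No repressor is bound and JalL is active, so *rudK* is transcribed.

ON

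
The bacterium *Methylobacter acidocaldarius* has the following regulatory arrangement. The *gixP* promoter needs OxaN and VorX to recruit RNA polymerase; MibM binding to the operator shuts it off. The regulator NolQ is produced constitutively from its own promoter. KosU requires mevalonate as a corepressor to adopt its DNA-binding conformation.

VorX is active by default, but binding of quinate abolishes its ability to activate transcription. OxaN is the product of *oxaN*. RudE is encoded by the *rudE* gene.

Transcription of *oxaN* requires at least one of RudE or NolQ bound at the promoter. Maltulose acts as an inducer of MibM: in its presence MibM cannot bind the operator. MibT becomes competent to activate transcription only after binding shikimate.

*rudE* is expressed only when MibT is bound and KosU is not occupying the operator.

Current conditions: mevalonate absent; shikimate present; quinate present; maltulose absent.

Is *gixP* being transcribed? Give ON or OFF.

OFF

Maltulose is absent, so MibM is active.
Shikimate is present, so MibT is active.
Mevalonate is absent, so KosU is inactive.
No repressor is bound and MibT is active, so *rudE* is transcribed.
So RudE is produced and active.
NolQ is produced constitutively and is active.
Activator RudE is present, so *oxaN* is transcribed.
So OxaN is produced and active.
Quinate is present, so VorX is inactive.
With repressor MibM bound, *gixP* is not transcribed.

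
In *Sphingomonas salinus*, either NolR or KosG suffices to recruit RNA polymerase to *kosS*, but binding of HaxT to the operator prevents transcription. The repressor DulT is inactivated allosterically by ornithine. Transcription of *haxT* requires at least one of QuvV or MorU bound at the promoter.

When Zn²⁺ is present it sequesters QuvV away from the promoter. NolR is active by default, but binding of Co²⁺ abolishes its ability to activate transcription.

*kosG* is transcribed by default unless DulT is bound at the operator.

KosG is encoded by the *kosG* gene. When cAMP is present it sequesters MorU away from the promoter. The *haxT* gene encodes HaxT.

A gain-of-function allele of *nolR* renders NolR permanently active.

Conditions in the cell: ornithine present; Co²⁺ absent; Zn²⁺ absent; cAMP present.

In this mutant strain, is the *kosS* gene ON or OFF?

OFF

Zn²⁺ is absent, so QuvV is active.
cAMP is present, so MorU is inactive.
Activator QuvV is present, so *haxT* is transcribed.
So HaxT is produced and active.
NolR is constitutively active in this strain.
Ornithine is present, so DulT is inactive.
With no repressor bound, *kosG* is transcribed.
So KosG is produced and active.
With repressor HaxT bound, *kosS* is not transcribed.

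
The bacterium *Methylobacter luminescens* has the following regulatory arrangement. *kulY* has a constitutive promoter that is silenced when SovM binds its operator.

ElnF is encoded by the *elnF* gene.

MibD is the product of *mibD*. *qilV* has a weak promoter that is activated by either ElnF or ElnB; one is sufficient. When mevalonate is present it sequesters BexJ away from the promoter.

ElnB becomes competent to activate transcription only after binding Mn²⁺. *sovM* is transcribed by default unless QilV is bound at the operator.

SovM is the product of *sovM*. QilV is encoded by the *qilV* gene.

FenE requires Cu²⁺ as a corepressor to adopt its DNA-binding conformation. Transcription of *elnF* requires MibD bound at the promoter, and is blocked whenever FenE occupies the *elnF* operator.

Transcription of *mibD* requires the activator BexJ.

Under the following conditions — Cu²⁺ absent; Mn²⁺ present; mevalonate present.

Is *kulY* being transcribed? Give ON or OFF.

ON

Mevalonate is present, so BexJ is inactive.
Required activator BexJ is absent, so *mibD* is not transcribed.
So MibD is not produced.
Cu²⁺ is absent, so FenE is inactive.
Required activator MibD is absent, so *elnF* is not transcribed.
So ElnF is not produced.
Mn²⁺ is present, so ElnB is active.
Activator ElnB is present, so *qilV* is transcribed.
So QilV is produced and active.
With repressor QilV bound, *sovM* is not transcribed.
So SovM is not produced.
With no repressor bound, *kulY* is transcribed.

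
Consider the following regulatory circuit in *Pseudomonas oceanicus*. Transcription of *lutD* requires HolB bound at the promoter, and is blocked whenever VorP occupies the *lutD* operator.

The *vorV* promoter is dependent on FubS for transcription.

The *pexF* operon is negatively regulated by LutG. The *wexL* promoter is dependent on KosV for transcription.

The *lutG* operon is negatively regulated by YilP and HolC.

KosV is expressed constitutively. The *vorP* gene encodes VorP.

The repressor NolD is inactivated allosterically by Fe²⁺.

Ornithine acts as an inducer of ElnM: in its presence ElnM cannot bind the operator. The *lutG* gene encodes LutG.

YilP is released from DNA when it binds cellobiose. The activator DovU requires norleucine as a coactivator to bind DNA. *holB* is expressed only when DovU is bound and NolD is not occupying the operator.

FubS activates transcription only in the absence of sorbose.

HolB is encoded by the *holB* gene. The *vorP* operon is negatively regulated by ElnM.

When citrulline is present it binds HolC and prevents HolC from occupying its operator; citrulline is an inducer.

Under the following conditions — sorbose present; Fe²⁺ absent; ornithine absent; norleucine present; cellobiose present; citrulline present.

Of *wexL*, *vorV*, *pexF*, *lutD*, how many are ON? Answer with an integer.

1

KosV is produced constitutively and is active.
No repressor is bound and KosV is active, so *wexL* is transcribed.
→ *wexL* is ON.
Sorbose is present, so FubS is inactive.
Required activator FubS is absent, so *vorV* is not transcribed.
→ *vorV* is OFF.
Cellobiose is present, so YilP is inactive.
Citrulline is present, so HolC is inactive.
With no repressor bound, *lutG* is transcribed.
So LutG is produced and active.
With repressor LutG bound, *pexF* is not transcribed.
→ *pexF* is OFF.
Ornithine is absent, so ElnM is active.
With repressor ElnM bound, *vorP* is not transcribed.
So VorP is not produced.
Norleucine is present, so DovU is active.
Fe²⁺ is absent, so NolD is active.
With repressor NolD bound, *holB* is not transcribed.
So HolB is not produced.
Required activator HolB is absent, so *lutD* is not transcribed.
→ *lutD* is OFF.
1 of the 4 genes is transcribed.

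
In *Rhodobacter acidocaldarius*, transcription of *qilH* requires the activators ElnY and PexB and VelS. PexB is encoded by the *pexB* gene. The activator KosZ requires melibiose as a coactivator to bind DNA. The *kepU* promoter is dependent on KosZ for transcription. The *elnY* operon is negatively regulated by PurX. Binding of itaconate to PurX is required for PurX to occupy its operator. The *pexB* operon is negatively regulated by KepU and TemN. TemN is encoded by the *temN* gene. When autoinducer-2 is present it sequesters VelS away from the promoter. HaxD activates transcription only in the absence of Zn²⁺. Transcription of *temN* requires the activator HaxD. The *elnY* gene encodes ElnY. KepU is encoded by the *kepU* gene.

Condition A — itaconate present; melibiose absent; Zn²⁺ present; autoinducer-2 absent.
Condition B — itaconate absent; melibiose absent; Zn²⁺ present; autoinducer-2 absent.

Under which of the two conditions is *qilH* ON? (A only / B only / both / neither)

Condition A:
Itaconate is present, so PurX is active.
With repressor PurX bound, *elnY* is not transcribed.
So ElnY is not produced.
Melibiose is absent, so KosZ is inactive.
Required activator KosZ is absent, so *kepU* is not transcribed.
So KepU is not produced.
Zn²⁺ is present, so HaxD is inactive.
Required activator HaxD is absent, so *temN* is not transcribed.
So TemN is not produced.
With no repressor bound, *pexB* is transcribed.
So PexB is produced and active.
Autoinducer-2 is absent, so VelS is active.
Required activator ElnY is absent, so *qilH* is not transcribed.
→ *qilH* is OFF in A.
Condition B:
Itaconate is absent, so PurX is inactive.
With no repressor bound, *elnY* is transcribed.
So ElnY is produced and active.
Melibiose is absent, so KosZ is inactive.
Required activator KosZ is absent, so *kepU* is not transcribed.
So KepU is not produced.
Zn²⁺ is present, so HaxD is inactive.
Required activator HaxD is absent, so *temN* is not transcribed.
So TemN is not produced.
With no repressor bound, *pexB* is transcribed.
So PexB is produced and active.
Autoinducer-2 is absent, so VelS is active.
No repressor is bound and ElnY and PexB and VelS are active, so *qilH* is transcribed.
→ *qilH* is ON in B.

B only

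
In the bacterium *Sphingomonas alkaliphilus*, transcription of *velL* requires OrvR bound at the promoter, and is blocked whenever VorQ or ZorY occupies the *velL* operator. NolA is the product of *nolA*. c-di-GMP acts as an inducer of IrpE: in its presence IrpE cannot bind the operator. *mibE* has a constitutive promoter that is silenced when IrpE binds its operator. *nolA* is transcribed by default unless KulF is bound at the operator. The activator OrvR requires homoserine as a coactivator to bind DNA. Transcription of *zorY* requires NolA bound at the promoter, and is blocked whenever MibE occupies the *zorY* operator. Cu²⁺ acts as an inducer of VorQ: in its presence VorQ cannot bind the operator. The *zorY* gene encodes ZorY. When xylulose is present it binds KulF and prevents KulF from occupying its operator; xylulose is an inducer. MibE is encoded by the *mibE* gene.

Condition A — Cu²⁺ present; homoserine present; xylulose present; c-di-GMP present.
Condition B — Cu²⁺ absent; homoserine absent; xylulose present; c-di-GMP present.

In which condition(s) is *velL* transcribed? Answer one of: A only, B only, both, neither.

Condition A:
Cu²⁺ is present, so VorQ is inactive.
Homoserine is present, so OrvR is active.
Xylulose is present, so KulF is inactive.
With no repressor bound, *nolA* is transcribed.
So NolA is produced and active.
c-di-GMP is present, so IrpE is inactive.
With no repressor bound, *mibE* is transcribed.
So MibE is produced and active.
With repressor MibE bound, *zorY* is not transcribed.
So ZorY is not produced.
No repressor is bound and OrvR is active, so *velL* is transcribed.
→ *velL* is ON in A.
Condition B:
Cu²⁺ is absent, so VorQ is active.
Homoserine is absent, so OrvR is inactive.
Xylulose is present, so KulF is inactive.
With no repressor bound, *nolA* is transcribed.
So NolA is produced and active.
c-di-GMP is present, so IrpE is inactive.
With no repressor bound, *mibE* is transcribed.
So MibE is produced and active.
With repressor MibE bound, *zorY* is not transcribed.
So ZorY is not produced.
With repressor VorQ bound, *velL* is not transcribed.
→ *velL* is OFF in B.

A only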